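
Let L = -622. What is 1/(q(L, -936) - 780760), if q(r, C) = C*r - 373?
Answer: -1/198941 ≈ -5.0266e-6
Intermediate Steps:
q(r, C) = -373 + C*r
1/(q(L, -936) - 780760) = 1/((-373 - 936*(-622)) - 780760) = 1/((-373 + 582192) - 780760) = 1/(581819 - 780760) = 1/(-198941) = -1/198941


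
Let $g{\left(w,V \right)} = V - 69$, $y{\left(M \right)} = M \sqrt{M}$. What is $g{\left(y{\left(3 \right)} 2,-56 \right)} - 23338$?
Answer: $-23463$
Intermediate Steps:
$y{\left(M \right)} = M^{\frac{3}{2}}$
$g{\left(w,V \right)} = -69 + V$ ($g{\left(w,V \right)} = V - 69 = -69 + V$)
$g{\left(y{\left(3 \right)} 2,-56 \right)} - 23338 = \left(-69 - 56\right) - 23338 = -125 - 23338 = -23463$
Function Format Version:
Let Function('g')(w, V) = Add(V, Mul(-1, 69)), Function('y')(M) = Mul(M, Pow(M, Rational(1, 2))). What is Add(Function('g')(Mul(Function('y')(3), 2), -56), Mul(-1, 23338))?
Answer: -23463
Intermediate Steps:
Function('y')(M) = Pow(M, Rational(3, 2))
Function('g')(w, V) = Add(-69, V) (Function('g')(w, V) = Add(V, -69) = Add(-69, V))
Add(Function('g')(Mul(Function('y')(3), 2), -56), Mul(-1, 23338)) = Add(Add(-69, -56), Mul(-1, 23338)) = Add(-125, -23338) = -23463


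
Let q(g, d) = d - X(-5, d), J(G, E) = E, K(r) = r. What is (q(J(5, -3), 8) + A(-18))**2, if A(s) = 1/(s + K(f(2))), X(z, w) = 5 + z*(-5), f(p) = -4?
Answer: 235225/484 ≈ 486.00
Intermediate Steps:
X(z, w) = 5 - 5*z
q(g, d) = -30 + d (q(g, d) = d - (5 - 5*(-5)) = d - (5 + 25) = d - 1*30 = d - 30 = -30 + d)
A(s) = 1/(-4 + s) (A(s) = 1/(s - 4) = 1/(-4 + s))
(q(J(5, -3), 8) + A(-18))**2 = ((-30 + 8) + 1/(-4 - 18))**2 = (-22 + 1/(-22))**2 = (-22 - 1/22)**2 = (-485/22)**2 = 235225/484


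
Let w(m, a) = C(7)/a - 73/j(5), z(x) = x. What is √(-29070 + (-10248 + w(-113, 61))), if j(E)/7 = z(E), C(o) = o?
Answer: I*√179229274630/2135 ≈ 198.29*I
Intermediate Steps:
j(E) = 7*E
w(m, a) = -73/35 + 7/a (w(m, a) = 7/a - 73/(7*5) = 7/a - 73/35 = -73/35 + 7/a)
√(-29070 + (-10248 + w(-113, 61))) = √(-29070 + (-10248 + (-73/35 + 7/61))) = √(-29070 + (-10248 - 4208/2135)) = √(-29070 - 21883688/2135) = √(-83948138/2135) = I*√179229274630/2135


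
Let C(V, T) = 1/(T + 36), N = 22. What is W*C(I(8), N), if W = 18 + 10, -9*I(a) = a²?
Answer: 14/29 ≈ 0.48276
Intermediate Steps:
I(a) = -a²/9
W = 28
C(V, T) = 1/(36 + T)
W*C(I(8), N) = 28/(36 + 22) = 28/58 = 28*(1/58) = 14/29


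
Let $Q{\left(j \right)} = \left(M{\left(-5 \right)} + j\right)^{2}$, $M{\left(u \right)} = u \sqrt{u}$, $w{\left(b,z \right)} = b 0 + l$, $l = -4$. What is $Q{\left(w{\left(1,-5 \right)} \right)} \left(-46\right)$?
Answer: $5014 - 1840 i \sqrt{5} \approx 5014.0 - 4114.4 i$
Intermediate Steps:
$w{\left(b,z \right)} = -4$ ($w{\left(b,z \right)} = b 0 - 4 = 0 - 4 = -4$)
$M{\left(u \right)} = u^{\frac{3}{2}}$
$Q{\left(j \right)} = \left(j - 5 i \sqrt{5}\right)^{2}$ ($Q{\left(j \right)} = \left(\left(-5\right)^{\frac{3}{2}} + j\right)^{2} = \left(- 5 i \sqrt{5} + j\right)^{2} = \left(j - 5 i \sqrt{5}\right)^{2}$)
$Q{\left(w{\left(1,-5 \right)} \right)} \left(-46\right) = \left(-4 - 5 i \sqrt{5}\right)^{2} \left(-46\right) = - 46 \left(-4 - 5 i \sqrt{5}\right)^{2}$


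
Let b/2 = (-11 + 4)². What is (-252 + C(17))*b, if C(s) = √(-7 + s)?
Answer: -24696 + 98*√10 ≈ -24386.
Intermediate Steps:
b = 98 (b = 2*(-11 + 4)² = 2*(-7)² = 2*49 = 98)
(-252 + C(17))*b = (-252 + √(-7 + 17))*98 = (-252 + √10)*98 = -24696 + 98*√10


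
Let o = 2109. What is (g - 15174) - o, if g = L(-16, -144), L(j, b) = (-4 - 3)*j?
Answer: -17171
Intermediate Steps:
L(j, b) = -7*j
g = 112 (g = -7*(-16) = 112)
(g - 15174) - o = (112 - 15174) - 1*2109 = -15062 - 2109 = -17171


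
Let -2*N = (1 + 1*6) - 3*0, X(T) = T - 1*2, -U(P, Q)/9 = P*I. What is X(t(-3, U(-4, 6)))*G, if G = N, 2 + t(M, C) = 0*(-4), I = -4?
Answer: 14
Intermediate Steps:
U(P, Q) = 36*P (U(P, Q) = -9*P*(-4) = -(-36)*P = 36*P)
t(M, C) = -2 (t(M, C) = -2 + 0*(-4) = -2 + 0 = -2)
X(T) = -2 + T (X(T) = T - 2 = -2 + T)
N = -7/2 (N = -((1 + 1*6) - 3*0)/2 = -((1 + 6) + 0)/2 = -(7 + 0)/2 = -½*7 = -7/2 ≈ -3.5000)
G = -7/2 ≈ -3.5000
X(t(-3, U(-4, 6)))*G = (-2 - 2)*(-7/2) = -4*(-7/2) = 14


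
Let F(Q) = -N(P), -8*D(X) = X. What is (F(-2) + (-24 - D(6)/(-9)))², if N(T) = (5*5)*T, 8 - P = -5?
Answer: 17547721/144 ≈ 1.2186e+5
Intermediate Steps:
P = 13 (P = 8 - 1*(-5) = 8 + 5 = 13)
D(X) = -X/8
N(T) = 25*T
F(Q) = -325 (F(Q) = -25*13 = -1*325 = -325)
(F(-2) + (-24 - D(6)/(-9)))² = (-325 + (-24 - (-⅛*6)/(-9)))² = (-325 + (-24 - (-3)*(-1)/(4*9)))² = (-325 + (-24 - 1*1/12))² = (-325 + (-24 - 1/12))² = (-325 - 289/12)² = (-4189/12)² = 17547721/144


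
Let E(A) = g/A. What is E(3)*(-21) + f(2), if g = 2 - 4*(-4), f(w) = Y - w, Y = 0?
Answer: -128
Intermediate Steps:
f(w) = -w (f(w) = 0 - w = -w)
g = 18 (g = 2 + 16 = 18)
E(A) = 18/A
E(3)*(-21) + f(2) = (18/3)*(-21) - 1*2 = (18*(⅓))*(-21) - 2 = 6*(-21) - 2 = -126 - 2 = -128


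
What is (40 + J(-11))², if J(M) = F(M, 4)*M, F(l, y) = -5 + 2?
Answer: 5329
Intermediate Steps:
F(l, y) = -3
J(M) = -3*M
(40 + J(-11))² = (40 - 3*(-11))² = (40 + 33)² = 73² = 5329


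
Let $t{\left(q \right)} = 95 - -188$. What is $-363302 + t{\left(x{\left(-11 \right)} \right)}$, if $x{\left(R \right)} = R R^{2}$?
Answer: $-363019$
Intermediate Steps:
$x{\left(R \right)} = R^{3}$
$t{\left(q \right)} = 283$ ($t{\left(q \right)} = 95 + 188 = 283$)
$-363302 + t{\left(x{\left(-11 \right)} \right)} = -363302 + 283 = -363019$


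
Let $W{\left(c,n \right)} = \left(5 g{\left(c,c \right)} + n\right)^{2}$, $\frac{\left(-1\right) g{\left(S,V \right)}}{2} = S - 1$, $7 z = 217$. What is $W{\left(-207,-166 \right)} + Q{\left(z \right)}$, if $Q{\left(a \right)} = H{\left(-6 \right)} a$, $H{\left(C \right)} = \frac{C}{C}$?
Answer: $3663427$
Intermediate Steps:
$z = 31$ ($z = \frac{1}{7} \cdot 217 = 31$)
$H{\left(C \right)} = 1$
$g{\left(S,V \right)} = 2 - 2 S$ ($g{\left(S,V \right)} = - 2 \left(S - 1\right) = - 2 \left(-1 + S\right) = 2 - 2 S$)
$Q{\left(a \right)} = a$ ($Q{\left(a \right)} = 1 a = a$)
$W{\left(c,n \right)} = \left(10 + n - 10 c\right)^{2}$ ($W{\left(c,n \right)} = \left(5 \left(2 - 2 c\right) + n\right)^{2} = \left(\left(10 - 10 c\right) + n\right)^{2} = \left(10 + n - 10 c\right)^{2}$)
$W{\left(-207,-166 \right)} + Q{\left(z \right)} = \left(10 - 166 - -2070\right)^{2} + 31 = \left(10 - 166 + 2070\right)^{2} + 31 = 1914^{2} + 31 = 3663396 + 31 = 3663427$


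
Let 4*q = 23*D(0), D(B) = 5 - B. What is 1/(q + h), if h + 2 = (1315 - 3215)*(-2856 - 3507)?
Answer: 4/48358907 ≈ 8.2715e-8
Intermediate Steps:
h = 12089698 (h = -2 + (1315 - 3215)*(-2856 - 3507) = -2 - 1900*(-6363) = -2 + 12089700 = 12089698)
q = 115/4 (q = (23*(5 - 1*0))/4 = (23*(5 + 0))/4 = (23*5)/4 = (¼)*115 = 115/4 ≈ 28.750)
1/(q + h) = 1/(115/4 + 12089698) = 1/(48358907/4) = 4/48358907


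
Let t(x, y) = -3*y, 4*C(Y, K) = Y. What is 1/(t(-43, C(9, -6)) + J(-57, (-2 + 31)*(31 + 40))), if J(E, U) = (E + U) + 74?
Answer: 4/8277 ≈ 0.00048327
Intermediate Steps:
C(Y, K) = Y/4
J(E, U) = 74 + E + U
1/(t(-43, C(9, -6)) + J(-57, (-2 + 31)*(31 + 40))) = 1/(-3*9/4 + (74 - 57 + (-2 + 31)*(31 + 40))) = 1/(-3*9/4 + (74 - 57 + 29*71)) = 1/(-27/4 + (74 - 57 + 2059)) = 1/(-27/4 + 2076) = 1/(8277/4) = 4/8277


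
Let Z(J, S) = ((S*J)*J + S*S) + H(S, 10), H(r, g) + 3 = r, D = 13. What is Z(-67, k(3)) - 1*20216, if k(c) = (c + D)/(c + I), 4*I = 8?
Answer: -146019/25 ≈ -5840.8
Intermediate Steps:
I = 2 (I = (1/4)*8 = 2)
k(c) = (13 + c)/(2 + c) (k(c) = (c + 13)/(c + 2) = (13 + c)/(2 + c))
H(r, g) = -3 + r
Z(J, S) = -3 + S + S**2 + S*J**2 (Z(J, S) = ((S*J)*J + S*S) + (-3 + S) = ((J*S)*J + S**2) + (-3 + S) = (S*J**2 + S**2) + (-3 + S) = (S**2 + S*J**2) + (-3 + S) = -3 + S + S**2 + S*J**2)
Z(-67, k(3)) - 1*20216 = (-3 + (13 + 3)/(2 + 3) + ((13 + 3)/(2 + 3))**2 + ((13 + 3)/(2 + 3))*(-67)**2) - 1*20216 = (-3 + 16/5 + (16/5)**2 + (16/5)*4489) - 20216 = (-3 + 16/5 + 256/25 + 71824/5) - 20216 = 359381/25 - 20216 = -146019/25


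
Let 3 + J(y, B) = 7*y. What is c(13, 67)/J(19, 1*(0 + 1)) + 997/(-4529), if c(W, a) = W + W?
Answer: -456/22645 ≈ -0.020137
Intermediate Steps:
c(W, a) = 2*W
J(y, B) = -3 + 7*y
c(13, 67)/J(19, 1*(0 + 1)) + 997/(-4529) = (2*13)/(-3 + 7*19) + 997/(-4529) = 26/(-3 + 133) + 997*(-1/4529) = 26/130 - 997/4529 = 26*(1/130) - 997/4529 = 1/5 - 997/4529 = -456/22645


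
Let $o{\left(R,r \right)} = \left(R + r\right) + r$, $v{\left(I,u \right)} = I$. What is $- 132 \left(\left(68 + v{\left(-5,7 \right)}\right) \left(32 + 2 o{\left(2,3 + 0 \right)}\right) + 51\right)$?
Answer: $-405900$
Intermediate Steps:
$o{\left(R,r \right)} = R + 2 r$
$- 132 \left(\left(68 + v{\left(-5,7 \right)}\right) \left(32 + 2 o{\left(2,3 + 0 \right)}\right) + 51\right) = - 132 \left(\left(68 - 5\right) \left(32 + 2 \left(2 + 2 \left(3 + 0\right)\right)\right) + 51\right) = - 132 \left(63 \left(32 + 2 \left(2 + 2 \cdot 3\right)\right) + 51\right) = - 132 \left(63 \left(32 + 2 \left(2 + 6\right)\right) + 51\right) = - 132 \left(63 \left(32 + 2 \cdot 8\right) + 51\right) = - 132 \left(63 \left(32 + 16\right) + 51\right) = - 132 \left(63 \cdot 48 + 51\right) = - 132 \left(3024 + 51\right) = \left(-132\right) 3075 = -405900$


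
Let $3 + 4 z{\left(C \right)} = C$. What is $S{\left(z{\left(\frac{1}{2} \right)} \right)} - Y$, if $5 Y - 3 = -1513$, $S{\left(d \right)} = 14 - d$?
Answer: $\frac{2533}{8} \approx 316.63$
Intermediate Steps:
$z{\left(C \right)} = - \frac{3}{4} + \frac{C}{4}$
$Y = -302$ ($Y = \frac{3}{5} + \frac{1}{5} \left(-1513\right) = \frac{3}{5} - \frac{1513}{5} = -302$)
$S{\left(z{\left(\frac{1}{2} \right)} \right)} - Y = \left(14 - \left(- \frac{3}{4} + \frac{1}{4 \cdot 2}\right)\right) - -302 = \left(14 - \left(- \frac{3}{4} + \frac{1}{4} \cdot \frac{1}{2}\right)\right) + 302 = \left(14 - \left(- \frac{3}{4} + \frac{1}{8}\right)\right) + 302 = \left(14 - - \frac{5}{8}\right) + 302 = \left(14 + \frac{5}{8}\right) + 302 = \frac{117}{8} + 302 = \frac{2533}{8}$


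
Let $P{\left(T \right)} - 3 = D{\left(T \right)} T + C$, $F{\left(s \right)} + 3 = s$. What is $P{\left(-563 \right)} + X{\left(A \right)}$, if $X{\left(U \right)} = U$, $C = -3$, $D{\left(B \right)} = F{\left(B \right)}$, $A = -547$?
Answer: $318111$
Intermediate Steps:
$F{\left(s \right)} = -3 + s$
$D{\left(B \right)} = -3 + B$
$P{\left(T \right)} = T \left(-3 + T\right)$ ($P{\left(T \right)} = 3 + \left(\left(-3 + T\right) T - 3\right) = 3 + \left(T \left(-3 + T\right) - 3\right) = 3 + \left(-3 + T \left(-3 + T\right)\right) = T \left(-3 + T\right)$)
$P{\left(-563 \right)} + X{\left(A \right)} = - 563 \left(-3 - 563\right) - 547 = \left(-563\right) \left(-566\right) - 547 = 318658 - 547 = 318111$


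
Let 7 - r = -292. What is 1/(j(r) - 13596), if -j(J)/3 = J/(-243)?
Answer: -81/1100977 ≈ -7.3571e-5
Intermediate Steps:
r = 299 (r = 7 - 1*(-292) = 7 + 292 = 299)
j(J) = J/81 (j(J) = -3*J/(-243) = -3*J*(-1)/243 = -(-1)*J/81 = J/81)
1/(j(r) - 13596) = 1/((1/81)*299 - 13596) = 1/(299/81 - 13596) = 1/(-1100977/81) = -81/1100977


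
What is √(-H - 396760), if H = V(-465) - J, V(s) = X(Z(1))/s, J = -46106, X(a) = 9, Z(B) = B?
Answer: I*√10639855185/155 ≈ 665.48*I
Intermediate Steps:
V(s) = 9/s
H = 7146427/155 (H = 9/(-465) - 1*(-46106) = 9*(-1/465) + 46106 = -3/155 + 46106 = 7146427/155 ≈ 46106.)
√(-H - 396760) = √(-1*7146427/155 - 396760) = √(-7146427/155 - 396760) = √(-68644227/155) = I*√10639855185/155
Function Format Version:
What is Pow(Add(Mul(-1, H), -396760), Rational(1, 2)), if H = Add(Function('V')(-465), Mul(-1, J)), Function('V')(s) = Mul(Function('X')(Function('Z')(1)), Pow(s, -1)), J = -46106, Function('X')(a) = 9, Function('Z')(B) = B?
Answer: Mul(Rational(1, 155), I, Pow(10639855185, Rational(1, 2))) ≈ Mul(665.48, I)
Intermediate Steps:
Function('V')(s) = Mul(9, Pow(s, -1))
H = Rational(7146427, 155) (H = Add(Mul(9, Pow(-465, -1)), Mul(-1, -46106)) = Add(Mul(9, Rational(-1, 465)), 46106) = Add(Rational(-3, 155), 46106) = Rational(7146427, 155) ≈ 46106.)
Pow(Add(Mul(-1, H), -396760), Rational(1, 2)) = Pow(Add(Mul(-1, Rational(7146427, 155)), -396760), Rational(1, 2)) = Pow(Add(Rational(-7146427, 155), -396760), Rational(1, 2)) = Pow(Rational(-68644227, 155), Rational(1, 2)) = Mul(Rational(1, 155), I, Pow(10639855185, Rational(1, 2)))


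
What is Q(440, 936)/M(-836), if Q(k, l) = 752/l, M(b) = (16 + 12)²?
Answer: 47/45864 ≈ 0.0010248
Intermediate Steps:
M(b) = 784 (M(b) = 28² = 784)
Q(440, 936)/M(-836) = (752/936)/784 = (752*(1/936))*(1/784) = (94/117)*(1/784) = 47/45864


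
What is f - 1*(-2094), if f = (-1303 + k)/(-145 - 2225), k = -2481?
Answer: 2483282/1185 ≈ 2095.6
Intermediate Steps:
f = 1892/1185 (f = (-1303 - 2481)/(-145 - 2225) = -3784/(-2370) = -3784*(-1/2370) = 1892/1185 ≈ 1.5966)
f - 1*(-2094) = 1892/1185 - 1*(-2094) = 1892/1185 + 2094 = 2483282/1185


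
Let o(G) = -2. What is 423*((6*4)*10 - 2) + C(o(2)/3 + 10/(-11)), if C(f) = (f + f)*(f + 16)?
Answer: 109584482/1089 ≈ 1.0063e+5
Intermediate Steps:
C(f) = 2*f*(16 + f) (C(f) = (2*f)*(16 + f) = 2*f*(16 + f))
423*((6*4)*10 - 2) + C(o(2)/3 + 10/(-11)) = 423*((6*4)*10 - 2) + 2*(-2/3 + 10/(-11))*(16 + (-2/3 + 10/(-11))) = 423*(24*10 - 2) + 2*(-2*⅓ + 10*(-1/11))*(16 + (-2*⅓ + 10*(-1/11))) = 423*(240 - 2) + 2*(-⅔ - 10/11)*(16 + (-⅔ - 10/11)) = 423*238 + 2*(-52/33)*(16 - 52/33) = 100674 + 2*(-52/33)*(476/33) = 100674 - 49504/1089 = 109584482/1089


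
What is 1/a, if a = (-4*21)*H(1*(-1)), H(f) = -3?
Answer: 1/252 ≈ 0.0039683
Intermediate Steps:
a = 252 (a = -4*21*(-3) = -84*(-3) = 252)
1/a = 1/252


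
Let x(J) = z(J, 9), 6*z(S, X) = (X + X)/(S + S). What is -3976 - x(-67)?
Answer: -532781/134 ≈ -3976.0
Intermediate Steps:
z(S, X) = X/(6*S) (z(S, X) = ((X + X)/(S + S))/6 = ((2*X)/((2*S)))/6 = ((2*X)*(1/(2*S)))/6 = (X/S)/6 = X/(6*S))
x(J) = 3/(2*J) (x(J) = (1/6)*9/J = 3/(2*J))
-3976 - x(-67) = -3976 - 3/(2*(-67)) = -3976 - 3*(-1)/(2*67) = -3976 - 1*(-3/134) = -3976 + 3/134 = -532781/134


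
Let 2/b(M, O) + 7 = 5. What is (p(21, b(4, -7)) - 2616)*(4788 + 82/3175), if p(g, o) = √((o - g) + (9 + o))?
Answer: -39768384912/3175 + 15201982*I*√14/3175 ≈ -1.2525e+7 + 17915.0*I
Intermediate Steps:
b(M, O) = -1 (b(M, O) = 2/(-7 + 5) = 2/(-2) = 2*(-½) = -1)
p(g, o) = √(9 - g + 2*o)
(p(21, b(4, -7)) - 2616)*(4788 + 82/3175) = (√(9 - 1*21 + 2*(-1)) - 2616)*(4788 + 82/3175) = (√(9 - 21 - 2) - 2616)*(4788 + 82*(1/3175)) = (√(-14) - 2616)*(4788 + 82/3175) = (I*√14 - 2616)*(15201982/3175) = (-2616 + I*√14)*(15201982/3175) = -39768384912/3175 + 15201982*I*√14/3175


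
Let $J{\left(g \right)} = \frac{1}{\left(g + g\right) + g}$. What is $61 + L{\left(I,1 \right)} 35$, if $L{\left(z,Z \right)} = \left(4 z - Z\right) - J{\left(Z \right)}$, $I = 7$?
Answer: $\frac{2983}{3} \approx 994.33$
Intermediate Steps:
$J{\left(g \right)} = \frac{1}{3 g}$ ($J{\left(g \right)} = \frac{1}{2 g + g} = \frac{1}{3 g}$)
$L{\left(z,Z \right)} = - Z + 4 z - \frac{1}{3 Z}$ ($L{\left(z,Z \right)} = \left(4 z - Z\right) - \frac{1}{3 Z} = \left(- Z + 4 z\right) - \frac{1}{3 Z} = - Z + 4 z - \frac{1}{3 Z}$)
$61 + L{\left(I,1 \right)} 35 = 61 + \left(\left(-1\right) 1 + 4 \cdot 7 - \frac{1}{3 \cdot 1}\right) 35 = 61 + \left(-1 + 28 - \frac{1}{3}\right) 35 = 61 + \frac{80}{3} \cdot 35 = 61 + \frac{2800}{3} = \frac{2983}{3}$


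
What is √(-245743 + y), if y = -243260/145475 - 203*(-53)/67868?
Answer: I*√1254376158500394435/2259290 ≈ 495.73*I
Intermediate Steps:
y = -2988880831/1974619460 (y = -243260*1/145475 + 10759*(1/67868) = -48652/29095 + 10759/67868 = -2988880831/1974619460 ≈ -1.5136)
√(-245743 + y) = √(-245743 - 2988880831/1974619460) = √(-485251898839611/1974619460) = I*√1254376158500394435/2259290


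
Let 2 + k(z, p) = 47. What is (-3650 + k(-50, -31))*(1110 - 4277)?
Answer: 11417035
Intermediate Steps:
k(z, p) = 45 (k(z, p) = -2 + 47 = 45)
(-3650 + k(-50, -31))*(1110 - 4277) = (-3650 + 45)*(1110 - 4277) = -3605*(-3167) = 11417035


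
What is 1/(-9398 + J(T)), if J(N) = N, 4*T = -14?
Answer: -2/18803 ≈ -0.00010637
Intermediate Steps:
T = -7/2 (T = (¼)*(-14) = -7/2 ≈ -3.5000)
1/(-9398 + J(T)) = 1/(-9398 - 7/2) = 1/(-18803/2) = -2/18803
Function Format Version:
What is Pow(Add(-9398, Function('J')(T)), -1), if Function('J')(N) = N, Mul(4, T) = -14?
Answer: Rational(-2, 18803) ≈ -0.00010637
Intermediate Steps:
T = Rational(-7, 2) (T = Mul(Rational(1, 4), -14) = Rational(-7, 2) ≈ -3.5000)
Pow(Add(-9398, Function('J')(T)), -1) = Pow(Add(-9398, Rational(-7, 2)), -1) = Pow(Rational(-18803, 2), -1) = Rational(-2, 18803)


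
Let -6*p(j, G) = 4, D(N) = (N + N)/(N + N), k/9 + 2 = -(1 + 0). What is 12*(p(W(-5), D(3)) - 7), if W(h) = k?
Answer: -92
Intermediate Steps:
k = -27 (k = -18 + 9*(-(1 + 0)) = -18 + 9*(-1*1) = -18 + 9*(-1) = -18 - 9 = -27)
W(h) = -27
D(N) = 1 (D(N) = (2*N)/((2*N)) = (2*N)*(1/(2*N)) = 1)
p(j, G) = -⅔ (p(j, G) = -⅙*4 = -⅔)
12*(p(W(-5), D(3)) - 7) = 12*(-⅔ - 7) = 12*(-23/3) = -92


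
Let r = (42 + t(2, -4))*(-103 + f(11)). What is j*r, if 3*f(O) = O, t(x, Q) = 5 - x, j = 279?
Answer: -1247130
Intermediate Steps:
f(O) = O/3
r = -4470 (r = (42 + (5 - 1*2))*(-103 + (⅓)*11) = (42 + (5 - 2))*(-103 + 11/3) = (42 + 3)*(-298/3) = 45*(-298/3) = -4470)
j*r = 279*(-4470) = -1247130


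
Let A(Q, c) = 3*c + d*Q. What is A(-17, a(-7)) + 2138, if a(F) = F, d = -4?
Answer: 2185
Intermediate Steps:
A(Q, c) = -4*Q + 3*c (A(Q, c) = 3*c - 4*Q = -4*Q + 3*c)
A(-17, a(-7)) + 2138 = (-4*(-17) + 3*(-7)) + 2138 = (68 - 21) + 2138 = 47 + 2138 = 2185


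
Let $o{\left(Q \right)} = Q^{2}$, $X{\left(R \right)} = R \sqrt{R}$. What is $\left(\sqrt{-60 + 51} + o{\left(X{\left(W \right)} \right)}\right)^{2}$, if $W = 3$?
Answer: $720 + 162 i \approx 720.0 + 162.0 i$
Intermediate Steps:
$X{\left(R \right)} = R^{\frac{3}{2}}$
$\left(\sqrt{-60 + 51} + o{\left(X{\left(W \right)} \right)}\right)^{2} = \left(\sqrt{-60 + 51} + \left(3^{\frac{3}{2}}\right)^{2}\right)^{2} = \left(\sqrt{-9} + \left(3 \sqrt{3}\right)^{2}\right)^{2} = \left(3 i + 27\right)^{2} = \left(27 + 3 i\right)^{2}$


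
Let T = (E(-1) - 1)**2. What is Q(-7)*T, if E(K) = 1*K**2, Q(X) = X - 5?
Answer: 0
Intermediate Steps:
Q(X) = -5 + X
E(K) = K**2
T = 0 (T = ((-1)**2 - 1)**2 = (1 - 1)**2 = 0**2 = 0)
Q(-7)*T = (-5 - 7)*0 = -12*0 = 0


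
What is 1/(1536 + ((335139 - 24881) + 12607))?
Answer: 1/324401 ≈ 3.0826e-6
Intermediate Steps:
1/(1536 + ((335139 - 24881) + 12607)) = 1/(1536 + (310258 + 12607)) = 1/(1536 + 322865) = 1/324401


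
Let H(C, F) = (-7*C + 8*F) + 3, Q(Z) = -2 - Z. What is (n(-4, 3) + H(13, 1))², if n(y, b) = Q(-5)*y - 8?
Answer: 10000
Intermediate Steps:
n(y, b) = -8 + 3*y (n(y, b) = (-2 - 1*(-5))*y - 8 = (-2 + 5)*y - 8 = 3*y - 8 = -8 + 3*y)
H(C, F) = 3 - 7*C + 8*F
(n(-4, 3) + H(13, 1))² = ((-8 + 3*(-4)) + (3 - 7*13 + 8*1))² = ((-8 - 12) + (3 - 91 + 8))² = (-20 - 80)² = (-100)² = 10000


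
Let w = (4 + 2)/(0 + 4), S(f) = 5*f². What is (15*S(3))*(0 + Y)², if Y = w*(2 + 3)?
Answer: 151875/4 ≈ 37969.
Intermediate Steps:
w = 3/2 (w = 6/4 = 6*(¼) = 3/2 ≈ 1.5000)
Y = 15/2 (Y = 3*(2 + 3)/2 = (3/2)*5 = 15/2 ≈ 7.5000)
(15*S(3))*(0 + Y)² = (15*(5*3²))*(0 + 15/2)² = (15*(5*9))*(15/2)² = (15*45)*(225/4) = 675*(225/4) = 151875/4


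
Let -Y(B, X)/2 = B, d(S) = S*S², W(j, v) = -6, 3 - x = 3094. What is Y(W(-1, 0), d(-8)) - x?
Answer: 3103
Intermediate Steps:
x = -3091 (x = 3 - 1*3094 = 3 - 3094 = -3091)
d(S) = S³
Y(B, X) = -2*B
Y(W(-1, 0), d(-8)) - x = -2*(-6) - 1*(-3091) = 12 + 3091 = 3103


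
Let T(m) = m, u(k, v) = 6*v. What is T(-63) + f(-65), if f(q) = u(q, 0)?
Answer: -63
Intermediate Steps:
f(q) = 0 (f(q) = 6*0 = 0)
T(-63) + f(-65) = -63 + 0 = -63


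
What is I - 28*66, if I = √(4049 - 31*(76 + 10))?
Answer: -1848 + √1383 ≈ -1810.8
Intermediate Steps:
I = √1383 (I = √(4049 - 31*86) = √(4049 - 2666) = √1383 ≈ 37.189)
I - 28*66 = √1383 - 28*66 = √1383 - 1*1848 = √1383 - 1848 = -1848 + √1383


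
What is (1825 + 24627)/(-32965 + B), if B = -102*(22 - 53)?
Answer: -26452/29803 ≈ -0.88756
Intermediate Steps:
B = 3162 (B = -102*(-31) = 3162)
(1825 + 24627)/(-32965 + B) = (1825 + 24627)/(-32965 + 3162) = 26452/(-29803) = 26452*(-1/29803) = -26452/29803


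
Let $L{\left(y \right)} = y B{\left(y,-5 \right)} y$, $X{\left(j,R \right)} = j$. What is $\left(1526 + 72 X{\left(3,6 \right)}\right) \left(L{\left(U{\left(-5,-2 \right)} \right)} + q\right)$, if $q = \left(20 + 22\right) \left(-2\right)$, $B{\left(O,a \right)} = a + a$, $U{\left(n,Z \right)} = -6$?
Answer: $-773448$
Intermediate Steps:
$B{\left(O,a \right)} = 2 a$
$L{\left(y \right)} = - 10 y^{2}$ ($L{\left(y \right)} = y 2 \left(-5\right) y = y \left(-10\right) y = - 10 y y = - 10 y^{2}$)
$q = -84$ ($q = 42 \left(-2\right) = -84$)
$\left(1526 + 72 X{\left(3,6 \right)}\right) \left(L{\left(U{\left(-5,-2 \right)} \right)} + q\right) = \left(1526 + 72 \cdot 3\right) \left(- 10 \left(-6\right)^{2} - 84\right) = \left(1526 + 216\right) \left(\left(-10\right) 36 - 84\right) = 1742 \left(-360 - 84\right) = 1742 \left(-444\right) = -773448$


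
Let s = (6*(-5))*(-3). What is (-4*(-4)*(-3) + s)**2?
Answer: 1764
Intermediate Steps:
s = 90 (s = -30*(-3) = 90)
(-4*(-4)*(-3) + s)**2 = (-4*(-4)*(-3) + 90)**2 = (16*(-3) + 90)**2 = (-48 + 90)**2 = 42**2 = 1764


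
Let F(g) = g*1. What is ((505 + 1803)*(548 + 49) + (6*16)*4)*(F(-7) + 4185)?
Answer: 5758370280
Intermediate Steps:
F(g) = g
((505 + 1803)*(548 + 49) + (6*16)*4)*(F(-7) + 4185) = ((505 + 1803)*(548 + 49) + (6*16)*4)*(-7 + 4185) = (2308*597 + 96*4)*4178 = (1377876 + 384)*4178 = 1378260*4178 = 5758370280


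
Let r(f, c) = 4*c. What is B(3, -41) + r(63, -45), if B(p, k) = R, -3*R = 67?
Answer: -607/3 ≈ -202.33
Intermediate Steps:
R = -67/3 (R = -⅓*67 = -67/3 ≈ -22.333)
B(p, k) = -67/3
B(3, -41) + r(63, -45) = -67/3 + 4*(-45) = -67/3 - 180 = -607/3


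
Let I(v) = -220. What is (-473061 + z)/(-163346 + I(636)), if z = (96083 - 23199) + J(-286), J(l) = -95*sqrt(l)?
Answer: 400177/163566 + 95*I*sqrt(286)/163566 ≈ 2.4466 + 0.0098223*I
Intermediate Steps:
z = 72884 - 95*I*sqrt(286) (z = (96083 - 23199) - 95*I*sqrt(286) = 72884 - 95*I*sqrt(286) ≈ 72884.0 - 1606.6*I)
(-473061 + z)/(-163346 + I(636)) = (-473061 + (72884 - 95*I*sqrt(286)))/(-163346 - 220) = (-400177 - 95*I*sqrt(286))/(-163566) = (-400177 - 95*I*sqrt(286))*(-1/163566) = 400177/163566 + 95*I*sqrt(286)/163566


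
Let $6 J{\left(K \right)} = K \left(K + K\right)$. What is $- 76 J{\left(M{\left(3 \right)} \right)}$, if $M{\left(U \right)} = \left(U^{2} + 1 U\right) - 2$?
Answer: $- \frac{7600}{3} \approx -2533.3$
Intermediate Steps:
$M{\left(U \right)} = -2 + U + U^{2}$ ($M{\left(U \right)} = \left(U^{2} + U\right) - 2 = \left(U + U^{2}\right) - 2 = -2 + U + U^{2}$)
$J{\left(K \right)} = \frac{K^{2}}{3}$ ($J{\left(K \right)} = \frac{K \left(K + K\right)}{6} = \frac{K 2 K}{6} = \frac{2 K^{2}}{6} = \frac{K^{2}}{3}$)
$- 76 J{\left(M{\left(3 \right)} \right)} = - 76 \frac{\left(-2 + 3 + 3^{2}\right)^{2}}{3} = - 76 \frac{\left(-2 + 3 + 9\right)^{2}}{3} = - 76 \frac{10^{2}}{3} = - 76 \cdot \frac{1}{3} \cdot 100 = \left(-76\right) \frac{100}{3} = - \frac{7600}{3}$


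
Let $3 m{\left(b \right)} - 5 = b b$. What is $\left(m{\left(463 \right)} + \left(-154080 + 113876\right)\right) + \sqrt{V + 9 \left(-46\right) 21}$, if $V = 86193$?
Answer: $31254 + 3 \sqrt{8611} \approx 31532.0$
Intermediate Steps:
$m{\left(b \right)} = \frac{5}{3} + \frac{b^{2}}{3}$ ($m{\left(b \right)} = \frac{5}{3} + \frac{b b}{3} = \frac{5}{3} + \frac{b^{2}}{3}$)
$\left(m{\left(463 \right)} + \left(-154080 + 113876\right)\right) + \sqrt{V + 9 \left(-46\right) 21} = \left(\left(\frac{5}{3} + \frac{463^{2}}{3}\right) + \left(-154080 + 113876\right)\right) + \sqrt{86193 + 9 \left(-46\right) 21} = \left(\left(\frac{5}{3} + \frac{1}{3} \cdot 214369\right) - 40204\right) + \sqrt{86193 - 8694} = \left(\left(\frac{5}{3} + \frac{214369}{3}\right) - 40204\right) + \sqrt{86193 - 8694} = \left(71458 - 40204\right) + \sqrt{77499} = 31254 + 3 \sqrt{8611}$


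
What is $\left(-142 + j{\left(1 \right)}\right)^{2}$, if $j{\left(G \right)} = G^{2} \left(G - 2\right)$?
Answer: $20449$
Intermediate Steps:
$j{\left(G \right)} = G^{2} \left(-2 + G\right)$
$\left(-142 + j{\left(1 \right)}\right)^{2} = \left(-142 + 1^{2} \left(-2 + 1\right)\right)^{2} = \left(-142 + 1 \left(-1\right)\right)^{2} = \left(-142 - 1\right)^{2} = \left(-143\right)^{2} = 20449$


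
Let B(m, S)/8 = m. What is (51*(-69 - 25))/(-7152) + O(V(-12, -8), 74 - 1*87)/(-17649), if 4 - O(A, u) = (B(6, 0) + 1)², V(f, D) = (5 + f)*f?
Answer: 5652925/7012536 ≈ 0.80612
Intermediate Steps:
B(m, S) = 8*m
V(f, D) = f*(5 + f)
O(A, u) = -2397 (O(A, u) = 4 - (8*6 + 1)² = 4 - (48 + 1)² = 4 - 1*49² = 4 - 1*2401 = 4 - 2401 = -2397)
(51*(-69 - 25))/(-7152) + O(V(-12, -8), 74 - 1*87)/(-17649) = (51*(-69 - 25))/(-7152) - 2397/(-17649) = (51*(-94))*(-1/7152) - 2397*(-1/17649) = -4794*(-1/7152) + 799/5883 = 799/1192 + 799/5883 = 5652925/7012536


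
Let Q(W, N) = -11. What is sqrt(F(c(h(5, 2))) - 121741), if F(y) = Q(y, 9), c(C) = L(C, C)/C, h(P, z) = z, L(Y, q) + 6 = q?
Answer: 6*I*sqrt(3382) ≈ 348.93*I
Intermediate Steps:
L(Y, q) = -6 + q
c(C) = (-6 + C)/C
F(y) = -11
sqrt(F(c(h(5, 2))) - 121741) = sqrt(-11 - 121741) = sqrt(-121752) = 6*I*sqrt(3382)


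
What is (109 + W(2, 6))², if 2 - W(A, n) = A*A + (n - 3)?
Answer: 10816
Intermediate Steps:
W(A, n) = 5 - n - A² (W(A, n) = 2 - (A*A + (n - 3)) = 2 - (A² + (-3 + n)) = 2 - (-3 + n + A²) = 2 + (3 - n - A²) = 5 - n - A²)
(109 + W(2, 6))² = (109 + (5 - 1*6 - 1*2²))² = (109 + (5 - 6 - 1*4))² = (109 + (5 - 6 - 4))² = (109 - 5)² = 104² = 10816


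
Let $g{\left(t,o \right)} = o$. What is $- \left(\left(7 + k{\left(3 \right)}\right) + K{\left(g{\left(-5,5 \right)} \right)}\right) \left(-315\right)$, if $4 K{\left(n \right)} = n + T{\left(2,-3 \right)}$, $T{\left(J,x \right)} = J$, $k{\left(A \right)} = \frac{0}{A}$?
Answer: $\frac{11025}{4} \approx 2756.3$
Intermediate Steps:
$k{\left(A \right)} = 0$
$K{\left(n \right)} = \frac{1}{2} + \frac{n}{4}$ ($K{\left(n \right)} = \frac{n + 2}{4} = \frac{2 + n}{4} = \frac{1}{2} + \frac{n}{4}$)
$- \left(\left(7 + k{\left(3 \right)}\right) + K{\left(g{\left(-5,5 \right)} \right)}\right) \left(-315\right) = - \left(\left(7 + 0\right) + \left(\frac{1}{2} + \frac{1}{4} \cdot 5\right)\right) \left(-315\right) = - \left(7 + \left(\frac{1}{2} + \frac{5}{4}\right)\right) \left(-315\right) = - \left(7 + \frac{7}{4}\right) \left(-315\right) = - \frac{35 \left(-315\right)}{4} = \left(-1\right) \left(- \frac{11025}{4}\right) = \frac{11025}{4}$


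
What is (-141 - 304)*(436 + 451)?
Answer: -394715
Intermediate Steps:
(-141 - 304)*(436 + 451) = -445*887 = -394715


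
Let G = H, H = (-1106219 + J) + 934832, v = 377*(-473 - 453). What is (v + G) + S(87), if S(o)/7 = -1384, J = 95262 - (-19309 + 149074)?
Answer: -564680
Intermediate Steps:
J = -34503 (J = 95262 - 1*129765 = 95262 - 129765 = -34503)
v = -349102 (v = 377*(-926) = -349102)
S(o) = -9688 (S(o) = 7*(-1384) = -9688)
H = -205890 (H = (-1106219 - 34503) + 934832 = -1140722 + 934832 = -205890)
G = -205890
(v + G) + S(87) = (-349102 - 205890) - 9688 = -554992 - 9688 = -564680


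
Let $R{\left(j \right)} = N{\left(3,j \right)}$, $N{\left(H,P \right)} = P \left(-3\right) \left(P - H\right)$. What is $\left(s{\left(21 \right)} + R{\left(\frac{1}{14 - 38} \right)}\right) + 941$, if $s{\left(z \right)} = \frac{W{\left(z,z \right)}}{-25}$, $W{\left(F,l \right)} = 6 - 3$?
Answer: $\frac{4514399}{4800} \approx 940.5$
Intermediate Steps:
$N{\left(H,P \right)} = - 3 P \left(P - H\right)$
$W{\left(F,l \right)} = 3$ ($W{\left(F,l \right)} = 6 - 3 = 3$)
$R{\left(j \right)} = 3 j \left(3 - j\right)$
$s{\left(z \right)} = - \frac{3}{25}$ ($s{\left(z \right)} = \frac{3}{-25} = 3 \left(- \frac{1}{25}\right) = - \frac{3}{25}$)
$\left(s{\left(21 \right)} + R{\left(\frac{1}{14 - 38} \right)}\right) + 941 = \left(- \frac{3}{25} + \frac{3 \left(3 - \frac{1}{14 - 38}\right)}{14 - 38}\right) + 941 = \left(- \frac{3}{25} + \frac{3 \left(3 - \frac{1}{-24}\right)}{-24}\right) + 941 = \left(- \frac{3}{25} + 3 \left(- \frac{1}{24}\right) \left(3 - - \frac{1}{24}\right)\right) + 941 = \left(- \frac{3}{25} + 3 \left(- \frac{1}{24}\right) \left(3 + \frac{1}{24}\right)\right) + 941 = \left(- \frac{3}{25} + 3 \left(- \frac{1}{24}\right) \frac{73}{24}\right) + 941 = \left(- \frac{3}{25} - \frac{73}{192}\right) + 941 = - \frac{2401}{4800} + 941 = \frac{4514399}{4800}$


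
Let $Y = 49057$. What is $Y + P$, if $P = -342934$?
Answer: $-293877$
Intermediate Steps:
$Y + P = 49057 - 342934 = -293877$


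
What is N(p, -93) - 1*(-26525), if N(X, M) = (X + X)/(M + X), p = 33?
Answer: 265239/10 ≈ 26524.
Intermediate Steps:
N(X, M) = 2*X/(M + X) (N(X, M) = (2*X)/(M + X) = 2*X/(M + X))
N(p, -93) - 1*(-26525) = 2*33/(-93 + 33) - 1*(-26525) = 2*33/(-60) + 26525 = 2*33*(-1/60) + 26525 = -11/10 + 26525 = 265239/10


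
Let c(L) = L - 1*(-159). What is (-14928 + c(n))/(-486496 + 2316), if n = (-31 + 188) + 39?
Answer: 14573/484180 ≈ 0.030098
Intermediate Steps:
n = 196 (n = 157 + 39 = 196)
c(L) = 159 + L (c(L) = L + 159 = 159 + L)
(-14928 + c(n))/(-486496 + 2316) = (-14928 + (159 + 196))/(-486496 + 2316) = (-14928 + 355)/(-484180) = -14573*(-1/484180) = 14573/484180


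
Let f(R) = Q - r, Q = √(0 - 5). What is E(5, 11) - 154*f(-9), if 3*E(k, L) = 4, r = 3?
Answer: 1390/3 - 154*I*√5 ≈ 463.33 - 344.35*I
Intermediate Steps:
Q = I*√5 (Q = √(-5) = I*√5 ≈ 2.2361*I)
E(k, L) = 4/3 (E(k, L) = (⅓)*4 = 4/3)
f(R) = -3 + I*√5 (f(R) = I*√5 - 1*3 = I*√5 - 3 = -3 + I*√5)
E(5, 11) - 154*f(-9) = 4/3 - 154*(-3 + I*√5) = 4/3 + (462 - 154*I*√5) = 1390/3 - 154*I*√5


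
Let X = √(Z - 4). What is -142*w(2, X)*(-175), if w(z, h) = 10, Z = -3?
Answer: 248500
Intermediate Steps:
X = I*√7 (X = √(-3 - 4) = √(-7) = I*√7 ≈ 2.6458*I)
-142*w(2, X)*(-175) = -142*10*(-175) = -1420*(-175) = 248500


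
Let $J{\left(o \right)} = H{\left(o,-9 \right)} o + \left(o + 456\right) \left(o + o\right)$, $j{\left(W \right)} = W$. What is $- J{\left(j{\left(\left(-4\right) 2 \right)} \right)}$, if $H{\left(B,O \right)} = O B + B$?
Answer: $7680$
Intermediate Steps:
$H{\left(B,O \right)} = B + B O$ ($H{\left(B,O \right)} = B O + B = B + B O$)
$J{\left(o \right)} = - 8 o^{2} + 2 o \left(456 + o\right)$ ($J{\left(o \right)} = o \left(1 - 9\right) o + \left(o + 456\right) \left(o + o\right) = o \left(-8\right) o + \left(456 + o\right) 2 o = - 8 o o + 2 o \left(456 + o\right) = - 8 o^{2} + 2 o \left(456 + o\right)$)
$- J{\left(j{\left(\left(-4\right) 2 \right)} \right)} = - 6 \left(\left(-4\right) 2\right) \left(152 - \left(-4\right) 2\right) = - 6 \left(-8\right) \left(152 - -8\right) = - 6 \left(-8\right) \left(152 + 8\right) = - 6 \left(-8\right) 160 = \left(-1\right) \left(-7680\right) = 7680$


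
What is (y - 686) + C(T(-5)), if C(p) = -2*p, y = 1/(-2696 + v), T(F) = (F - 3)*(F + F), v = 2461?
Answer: -198811/235 ≈ -846.00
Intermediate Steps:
T(F) = 2*F*(-3 + F) (T(F) = (-3 + F)*(2*F) = 2*F*(-3 + F))
y = -1/235 (y = 1/(-2696 + 2461) = 1/(-235) = -1/235 ≈ -0.0042553)
(y - 686) + C(T(-5)) = (-1/235 - 686) - 4*(-5)*(-3 - 5) = -161211/235 - 4*(-5)*(-8) = -161211/235 - 2*80 = -161211/235 - 160 = -198811/235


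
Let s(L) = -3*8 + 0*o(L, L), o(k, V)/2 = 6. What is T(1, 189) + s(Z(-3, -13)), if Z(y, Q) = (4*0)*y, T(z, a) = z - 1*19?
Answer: -42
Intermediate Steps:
o(k, V) = 12 (o(k, V) = 2*6 = 12)
T(z, a) = -19 + z (T(z, a) = z - 19 = -19 + z)
Z(y, Q) = 0 (Z(y, Q) = 0*y = 0)
s(L) = -24 (s(L) = -3*8 + 0*12 = -24 + 0 = -24)
T(1, 189) + s(Z(-3, -13)) = (-19 + 1) - 24 = -18 - 24 = -42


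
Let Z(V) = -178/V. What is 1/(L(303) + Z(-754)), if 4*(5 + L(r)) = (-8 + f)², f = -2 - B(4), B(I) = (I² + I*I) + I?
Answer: 377/197637 ≈ 0.0019075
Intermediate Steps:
B(I) = I + 2*I² (B(I) = (I² + I²) + I = 2*I² + I = I + 2*I²)
f = -38 (f = -2 - 4*(1 + 2*4) = -2 - 4*(1 + 8) = -2 - 4*9 = -2 - 1*36 = -2 - 36 = -38)
L(r) = 524 (L(r) = -5 + (-8 - 38)²/4 = -5 + (¼)*(-46)² = -5 + (¼)*2116 = -5 + 529 = 524)
1/(L(303) + Z(-754)) = 1/(524 - 178/(-754)) = 1/(524 - 178*(-1/754)) = 1/(524 + 89/377) = 1/(197637/377) = 377/197637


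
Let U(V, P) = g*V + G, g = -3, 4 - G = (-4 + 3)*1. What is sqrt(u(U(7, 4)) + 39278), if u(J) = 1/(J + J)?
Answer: 3*sqrt(279310)/8 ≈ 198.19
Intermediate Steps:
G = 5 (G = 4 - (-4 + 3) = 4 - (-1) = 4 - 1*(-1) = 4 + 1 = 5)
U(V, P) = 5 - 3*V (U(V, P) = -3*V + 5 = 5 - 3*V)
u(J) = 1/(2*J)
sqrt(u(U(7, 4)) + 39278) = sqrt(1/(2*(5 - 3*7)) + 39278) = sqrt(1/(2*(5 - 21)) + 39278) = sqrt((1/2)/(-16) + 39278) = sqrt((1/2)*(-1/16) + 39278) = sqrt(-1/32 + 39278) = sqrt(1256895/32) = 3*sqrt(279310)/8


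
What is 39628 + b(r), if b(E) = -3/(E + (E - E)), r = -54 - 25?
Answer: 3130615/79 ≈ 39628.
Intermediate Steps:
r = -79
b(E) = -3/E (b(E) = -3/(E + 0) = -3/E)
39628 + b(r) = 39628 - 3/(-79) = 39628 - 3*(-1/79) = 39628 + 3/79 = 3130615/79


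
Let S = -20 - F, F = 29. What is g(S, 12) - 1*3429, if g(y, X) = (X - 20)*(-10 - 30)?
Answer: -3109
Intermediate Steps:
S = -49 (S = -20 - 1*29 = -20 - 29 = -49)
g(y, X) = 800 - 40*X (g(y, X) = (-20 + X)*(-40) = 800 - 40*X)
g(S, 12) - 1*3429 = (800 - 40*12) - 1*3429 = (800 - 480) - 3429 = 320 - 3429 = -3109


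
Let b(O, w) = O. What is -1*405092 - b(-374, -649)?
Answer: -404718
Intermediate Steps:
-1*405092 - b(-374, -649) = -1*405092 - 1*(-374) = -405092 + 374 = -404718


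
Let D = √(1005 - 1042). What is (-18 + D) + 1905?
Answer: 1887 + I*√37 ≈ 1887.0 + 6.0828*I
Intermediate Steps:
D = I*√37 (D = √(-37) = I*√37 ≈ 6.0828*I)
(-18 + D) + 1905 = (-18 + I*√37) + 1905 = 1887 + I*√37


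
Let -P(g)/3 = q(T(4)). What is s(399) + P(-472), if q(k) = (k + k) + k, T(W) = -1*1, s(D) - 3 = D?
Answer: 411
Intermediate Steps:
s(D) = 3 + D
T(W) = -1
q(k) = 3*k (q(k) = 2*k + k = 3*k)
P(g) = 9 (P(g) = -9*(-1) = -3*(-3) = 9)
s(399) + P(-472) = (3 + 399) + 9 = 402 + 9 = 411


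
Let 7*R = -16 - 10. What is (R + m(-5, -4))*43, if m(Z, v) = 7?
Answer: 989/7 ≈ 141.29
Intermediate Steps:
R = -26/7 (R = (-16 - 10)/7 = (⅐)*(-26) = -26/7 ≈ -3.7143)
(R + m(-5, -4))*43 = (-26/7 + 7)*43 = (23/7)*43 = 989/7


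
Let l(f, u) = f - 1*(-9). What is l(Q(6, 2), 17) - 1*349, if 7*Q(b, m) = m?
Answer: -2378/7 ≈ -339.71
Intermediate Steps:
Q(b, m) = m/7
l(f, u) = 9 + f (l(f, u) = f + 9 = 9 + f)
l(Q(6, 2), 17) - 1*349 = (9 + (⅐)*2) - 1*349 = (9 + 2/7) - 349 = 65/7 - 349 = -2378/7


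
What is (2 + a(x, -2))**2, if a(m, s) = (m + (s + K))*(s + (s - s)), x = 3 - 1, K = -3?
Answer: 64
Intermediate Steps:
x = 2
a(m, s) = s*(-3 + m + s) (a(m, s) = (m + (s - 3))*(s + (s - s)) = (m + (-3 + s))*(s + 0) = (-3 + m + s)*s = s*(-3 + m + s))
(2 + a(x, -2))**2 = (2 - 2*(-3 + 2 - 2))**2 = (2 - 2*(-3))**2 = (2 + 6)**2 = 8**2 = 64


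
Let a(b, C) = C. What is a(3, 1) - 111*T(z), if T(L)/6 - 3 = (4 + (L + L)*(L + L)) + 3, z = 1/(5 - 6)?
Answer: -9323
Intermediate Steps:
z = -1 (z = 1/(-1) = -1)
T(L) = 60 + 24*L² (T(L) = 18 + 6*((4 + (L + L)*(L + L)) + 3) = 18 + 6*((4 + (2*L)*(2*L)) + 3) = 18 + 6*((4 + 4*L²) + 3) = 18 + 6*(7 + 4*L²) = 18 + (42 + 24*L²) = 60 + 24*L²)
a(3, 1) - 111*T(z) = 1 - 111*(60 + 24*(-1)²) = 1 - 111*(60 + 24*1) = 1 - 111*(60 + 24) = 1 - 111*84 = 1 - 9324 = -9323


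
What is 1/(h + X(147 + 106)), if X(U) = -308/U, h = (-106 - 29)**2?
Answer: 23/419147 ≈ 5.4873e-5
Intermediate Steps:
h = 18225 (h = (-135)**2 = 18225)
1/(h + X(147 + 106)) = 1/(18225 - 308/(147 + 106)) = 1/(18225 - 308/253) = 1/(18225 - 308*1/253) = 1/(18225 - 28/23) = 1/(419147/23) = 23/419147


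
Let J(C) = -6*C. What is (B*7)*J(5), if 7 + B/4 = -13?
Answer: 16800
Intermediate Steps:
B = -80 (B = -28 + 4*(-13) = -28 - 52 = -80)
(B*7)*J(5) = (-80*7)*(-6*5) = -560*(-30) = 16800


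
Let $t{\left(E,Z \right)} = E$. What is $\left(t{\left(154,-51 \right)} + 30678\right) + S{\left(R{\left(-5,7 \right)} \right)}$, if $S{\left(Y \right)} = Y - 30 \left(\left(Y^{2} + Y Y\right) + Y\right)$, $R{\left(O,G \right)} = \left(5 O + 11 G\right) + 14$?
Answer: $-232442$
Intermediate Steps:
$R{\left(O,G \right)} = 14 + 5 O + 11 G$
$S{\left(Y \right)} = - 60 Y^{2} - 29 Y$ ($S{\left(Y \right)} = Y - 30 \left(\left(Y^{2} + Y^{2}\right) + Y\right) = Y - 30 \left(2 Y^{2} + Y\right) = Y - 30 \left(Y + 2 Y^{2}\right) = Y - \left(30 Y + 60 Y^{2}\right) = - 60 Y^{2} - 29 Y$)
$\left(t{\left(154,-51 \right)} + 30678\right) + S{\left(R{\left(-5,7 \right)} \right)} = \left(154 + 30678\right) - \left(14 + 5 \left(-5\right) + 11 \cdot 7\right) \left(29 + 60 \left(14 + 5 \left(-5\right) + 11 \cdot 7\right)\right) = 30832 - \left(14 - 25 + 77\right) \left(29 + 60 \left(14 - 25 + 77\right)\right) = 30832 - 66 \left(29 + 60 \cdot 66\right) = 30832 - 66 \left(29 + 3960\right) = 30832 - 66 \cdot 3989 = 30832 - 263274 = -232442$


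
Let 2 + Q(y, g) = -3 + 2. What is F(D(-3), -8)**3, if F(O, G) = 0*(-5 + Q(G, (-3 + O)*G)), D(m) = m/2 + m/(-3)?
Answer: 0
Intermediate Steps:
D(m) = m/6 (D(m) = m*(1/2) + m*(-1/3) = m/2 - m/3 = m/6)
Q(y, g) = -3 (Q(y, g) = -2 + (-3 + 2) = -2 - 1 = -3)
F(O, G) = 0 (F(O, G) = 0*(-5 - 3) = 0*(-8) = 0)
F(D(-3), -8)**3 = 0**3 = 0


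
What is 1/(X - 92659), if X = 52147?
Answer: -1/40512 ≈ -2.4684e-5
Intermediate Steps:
1/(X - 92659) = 1/(52147 - 92659) = 1/(-40512) = -1/40512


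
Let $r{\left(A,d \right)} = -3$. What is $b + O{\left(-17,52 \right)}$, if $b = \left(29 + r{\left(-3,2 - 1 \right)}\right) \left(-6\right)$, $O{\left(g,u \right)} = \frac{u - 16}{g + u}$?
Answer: $- \frac{5424}{35} \approx -154.97$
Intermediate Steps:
$O{\left(g,u \right)} = \frac{-16 + u}{g + u}$
$b = -156$ ($b = \left(29 - 3\right) \left(-6\right) = 26 \left(-6\right) = -156$)
$b + O{\left(-17,52 \right)} = -156 + \frac{-16 + 52}{-17 + 52} = -156 + \frac{1}{35} \cdot 36 = -156 + \frac{36}{35} = - \frac{5424}{35}$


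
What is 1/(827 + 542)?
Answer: 1/1369 ≈ 0.00073046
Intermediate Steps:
1/(827 + 542) = 1/1369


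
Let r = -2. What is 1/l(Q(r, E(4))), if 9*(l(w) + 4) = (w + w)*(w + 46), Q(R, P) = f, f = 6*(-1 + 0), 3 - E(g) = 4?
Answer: -3/172 ≈ -0.017442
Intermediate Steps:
E(g) = -1 (E(g) = 3 - 1*4 = 3 - 4 = -1)
f = -6 (f = 6*(-1) = -6)
Q(R, P) = -6
l(w) = -4 + 2*w*(46 + w)/9 (l(w) = -4 + ((w + w)*(w + 46))/9 = -4 + ((2*w)*(46 + w))/9 = -4 + (2*w*(46 + w))/9 = -4 + 2*w*(46 + w)/9)
1/l(Q(r, E(4))) = 1/(-4 + (2/9)*(-6)² + (92/9)*(-6)) = 1/(-4 + (2/9)*36 - 184/3) = 1/(-4 + 8 - 184/3) = 1/(-172/3) = -3/172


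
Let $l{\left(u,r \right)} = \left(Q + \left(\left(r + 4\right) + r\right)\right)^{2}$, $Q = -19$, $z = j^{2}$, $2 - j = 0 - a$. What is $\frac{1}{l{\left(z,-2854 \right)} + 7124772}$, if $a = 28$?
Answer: $\frac{1}{39877501} \approx 2.5077 \cdot 10^{-8}$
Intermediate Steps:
$j = 30$ ($j = 2 - \left(0 - 28\right) = 2 - -28 = 2 + 28 = 30$)
$z = 900$ ($z = 30^{2} = 900$)
$l{\left(u,r \right)} = \left(-15 + 2 r\right)^{2}$ ($l{\left(u,r \right)} = \left(-19 + \left(\left(r + 4\right) + r\right)\right)^{2} = \left(-19 + \left(\left(4 + r\right) + r\right)\right)^{2} = \left(-19 + \left(4 + 2 r\right)\right)^{2} = \left(-15 + 2 r\right)^{2}$)
$\frac{1}{l{\left(z,-2854 \right)} + 7124772} = \frac{1}{\left(-15 + 2 \left(-2854\right)\right)^{2} + 7124772} = \frac{1}{\left(-15 - 5708\right)^{2} + 7124772} = \frac{1}{\left(-5723\right)^{2} + 7124772} = \frac{1}{32752729 + 7124772} = \frac{1}{39877501}$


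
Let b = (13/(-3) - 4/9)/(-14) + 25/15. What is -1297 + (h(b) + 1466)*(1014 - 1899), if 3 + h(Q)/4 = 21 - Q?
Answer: -28461697/21 ≈ -1.3553e+6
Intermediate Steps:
b = 253/126 (b = (13*(-⅓) - 4*⅑)*(-1/14) + 25*(1/15) = (-13/3 - 4/9)*(-1/14) + 5/3 = -43/9*(-1/14) + 5/3 = 43/126 + 5/3 = 253/126 ≈ 2.0079)
h(Q) = 72 - 4*Q (h(Q) = -12 + 4*(21 - Q) = -12 + (84 - 4*Q) = 72 - 4*Q)
-1297 + (h(b) + 1466)*(1014 - 1899) = -1297 + ((72 - 4*253/126) + 1466)*(1014 - 1899) = -1297 + ((72 - 506/63) + 1466)*(-885) = -1297 + (4030/63 + 1466)*(-885) = -1297 + (96388/63)*(-885) = -1297 - 28434460/21 = -28461697/21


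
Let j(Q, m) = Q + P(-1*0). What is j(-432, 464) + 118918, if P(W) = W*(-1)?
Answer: 118486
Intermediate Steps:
P(W) = -W
j(Q, m) = Q (j(Q, m) = Q - (-1)*0 = Q - 1*0 = Q + 0 = Q)
j(-432, 464) + 118918 = -432 + 118918 = 118486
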